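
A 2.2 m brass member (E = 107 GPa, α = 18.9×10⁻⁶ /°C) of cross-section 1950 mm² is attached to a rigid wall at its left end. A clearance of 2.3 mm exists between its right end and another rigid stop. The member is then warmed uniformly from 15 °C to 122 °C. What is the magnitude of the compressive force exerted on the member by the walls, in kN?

P ≈ 204 kN

Unrestrained expansion: δ_free = αΔT L = 18.9×10⁻⁶ × 107 × 2200 = 4.449 mm.
The gap closes (δ_free > 2.3 mm) and the wall then resists a further 4.449 − 2.3 = 2.149 mm of expansion.
Compatibility: PL/(AE) = 2.149 mm, so σ = P/A = E × (2.149/2200) = 104.5 MPa.
Force on the wall = σA = 104.5 × 1950 mm² = 203.8 kN.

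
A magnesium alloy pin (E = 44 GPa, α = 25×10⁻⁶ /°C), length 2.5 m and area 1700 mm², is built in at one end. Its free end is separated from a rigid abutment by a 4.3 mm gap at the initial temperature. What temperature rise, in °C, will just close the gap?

Contact occurs when the free expansion equals the gap: αΔT L = 4.3 mm.
So ΔT = g/(αL) = 4.3/(25×10⁻⁶ × 2500) = 68.8 °C.

ΔT ≈ 68.8 °C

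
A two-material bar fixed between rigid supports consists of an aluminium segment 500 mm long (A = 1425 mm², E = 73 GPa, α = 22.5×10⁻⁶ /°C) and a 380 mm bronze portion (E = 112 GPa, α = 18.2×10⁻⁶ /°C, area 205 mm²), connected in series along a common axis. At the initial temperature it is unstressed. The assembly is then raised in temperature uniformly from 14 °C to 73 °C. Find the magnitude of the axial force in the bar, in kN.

P ≈ 50.2 kN (compressive)

With the walls removed the bar would change length by δ_free = Σ αᵢΔT Lᵢ = 22.5×10⁻⁶×59×500 + 18.2×10⁻⁶×59×380 = 1.072 mm.
Since the ends are fixed, an axial force P builds up, equal in every segment, with P · Σ Lᵢ/(AᵢEᵢ) = δ_free.
Σ Lᵢ/(AᵢEᵢ) = 500/(1425×73×10³) + 380/(205×112×10³) = 2.136×10⁻⁵ mm/N.
Hence P = δ_free / Σ(L/AE) = 1.072/2.136×10⁻⁵ = 50.18 kN (compressive).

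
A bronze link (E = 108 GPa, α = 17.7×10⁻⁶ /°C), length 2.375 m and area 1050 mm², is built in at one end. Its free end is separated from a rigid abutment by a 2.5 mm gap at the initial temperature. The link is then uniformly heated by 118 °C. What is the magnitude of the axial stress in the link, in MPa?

Free thermal elongation = αΔT L = 17.7×10⁻⁶ × 118 × 2375 = 4.96 mm.
After closing the 2.5 mm clearance, 4.96 − 2.5 = 2.46 mm of expansion remains to be suppressed by the wall.
That suppressed elongation corresponds to σ = E·Δ/L = 108×10³ × 2.46/2375 = 111.9 MPa.

σ ≈ 112 MPa (compressive)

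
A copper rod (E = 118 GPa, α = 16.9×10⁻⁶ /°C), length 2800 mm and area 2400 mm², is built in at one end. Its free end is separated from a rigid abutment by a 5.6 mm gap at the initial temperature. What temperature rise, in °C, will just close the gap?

ΔT ≈ 118 °C

Contact occurs when the free expansion equals the gap: αΔT L = 5.6 mm.
ΔT = 5.6 / (16.9×10⁻⁶ × 2800) = 118.3 °C.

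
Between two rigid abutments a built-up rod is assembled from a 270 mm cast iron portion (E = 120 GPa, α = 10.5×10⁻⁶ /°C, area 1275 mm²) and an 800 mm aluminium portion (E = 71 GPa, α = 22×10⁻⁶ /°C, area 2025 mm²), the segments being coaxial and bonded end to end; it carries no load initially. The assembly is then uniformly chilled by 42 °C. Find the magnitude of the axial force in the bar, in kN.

If the supports were absent, the total length change would be Σ αᵢΔT Lᵢ = 10.5×10⁻⁶×42×270 + 22×10⁻⁶×42×800 = 0.8583 mm.
The rigid supports impose zero overall length change; the single axial force P common to all segments must satisfy P Σ Lᵢ/(AᵢEᵢ) = δ_free.
The series flexibility is Σ Lᵢ/(AᵢEᵢ) = 270/(1275×120×10³) + 800/(2025×71×10³) = 7.329×10⁻⁶ mm/N.
Hence P = δ_free / Σ(L/AE) = 0.8583/7.329×10⁻⁶ = 117.1 kN (tensile).

P ≈ 117 kN (tensile)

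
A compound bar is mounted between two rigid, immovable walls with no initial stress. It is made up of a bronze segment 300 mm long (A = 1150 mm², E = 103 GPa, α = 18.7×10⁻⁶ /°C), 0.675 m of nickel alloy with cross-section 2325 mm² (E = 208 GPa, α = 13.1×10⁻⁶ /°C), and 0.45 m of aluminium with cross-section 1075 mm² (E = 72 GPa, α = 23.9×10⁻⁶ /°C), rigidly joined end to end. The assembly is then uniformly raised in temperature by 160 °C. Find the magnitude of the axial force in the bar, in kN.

If the supports were absent, the total length change would be Σ αᵢΔT Lᵢ = 18.7×10⁻⁶×160×300 + 13.1×10⁻⁶×160×675 + 23.9×10⁻⁶×160×450 = 4.033 mm.
The walls prevent any net length change, so an axial force P (same in every segment) develops. Compatibility: P · Σ Lᵢ/(AᵢEᵢ) = δ_free.
Σ Lᵢ/(AᵢEᵢ) = 300/(1150×103×10³) + 675/(2325×208×10³) + 450/(1075×72×10³) = 9.742×10⁻⁶ mm/N.
P = 4.033 / 9.742×10⁻⁶ = 414000 N = 414 kN, compressive.

P ≈ 414 kN (compressive)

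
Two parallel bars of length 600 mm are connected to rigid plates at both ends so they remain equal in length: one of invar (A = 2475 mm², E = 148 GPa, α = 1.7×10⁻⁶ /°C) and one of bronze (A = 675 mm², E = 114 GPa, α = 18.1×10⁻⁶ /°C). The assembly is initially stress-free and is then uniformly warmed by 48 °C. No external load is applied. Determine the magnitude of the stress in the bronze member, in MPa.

Equilibrium of a rigid end plate with no external load gives equal and opposite internal forces ±P in the two members. Since α_{bronze} > α_{invar}, heating drives the bronze into compression and the invar into tension.
Equating the net (thermal + elastic) strains gives |α₁ − α₂|·ΔT = P·[1/(A₁E₁) + 1/(A₂E₂)].
|α₁ − α₂|·ΔT = 16.4×10⁻⁶ × 48 = 0.0007872.
1/(A₁E₁) + 1/(A₂E₂) = 1/(2475×148×10³) + 1/(675×114×10³) = 1.573×10⁻⁸ N⁻¹.
P = 0.0007872 / 1.573×10⁻⁸ = 50060 N = 50.06 kN.
σ_{bronze} = P/A₂ = 50060/675 = 74.16 MPa, compressive.

σ ≈ 74.2 MPa (compressive)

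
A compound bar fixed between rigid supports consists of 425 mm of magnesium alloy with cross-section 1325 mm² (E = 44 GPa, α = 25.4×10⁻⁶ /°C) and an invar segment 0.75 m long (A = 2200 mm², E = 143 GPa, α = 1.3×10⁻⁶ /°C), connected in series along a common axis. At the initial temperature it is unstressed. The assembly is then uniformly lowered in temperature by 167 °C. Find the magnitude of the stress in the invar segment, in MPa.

Free thermal contraction of the whole bar: Σ αᵢΔT Lᵢ = 25.4×10⁻⁶×167×425 + 1.3×10⁻⁶×167×750 = 1.966 mm.
The rigid supports impose zero overall length change; the single axial force P common to all segments must satisfy P Σ Lᵢ/(AᵢEᵢ) = δ_free.
Σ Lᵢ/(AᵢEᵢ) = 425/(1325×44×10³) + 750/(2200×143×10³) = 9.674×10⁻⁶ mm/N.
So P = 1.966 / 9.674×10⁻⁶ = 203.2 kN, tensile.
σ_{invar} = P / A = 203200 / 2200 = 92.36 MPa.

σ ≈ 92.4 MPa (tensile)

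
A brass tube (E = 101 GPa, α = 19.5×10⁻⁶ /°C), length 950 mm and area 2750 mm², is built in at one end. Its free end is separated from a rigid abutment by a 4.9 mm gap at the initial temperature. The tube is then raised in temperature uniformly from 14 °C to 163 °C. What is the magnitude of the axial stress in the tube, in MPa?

Unrestrained expansion: δ_free = αΔT L = 19.5×10⁻⁶ × 149 × 950 = 2.76 mm.
Since δ_free = 2.76 mm is less than the 4.9 mm gap, the tube never touches the wall. No axial force develops.

σ ≈ 0 MPa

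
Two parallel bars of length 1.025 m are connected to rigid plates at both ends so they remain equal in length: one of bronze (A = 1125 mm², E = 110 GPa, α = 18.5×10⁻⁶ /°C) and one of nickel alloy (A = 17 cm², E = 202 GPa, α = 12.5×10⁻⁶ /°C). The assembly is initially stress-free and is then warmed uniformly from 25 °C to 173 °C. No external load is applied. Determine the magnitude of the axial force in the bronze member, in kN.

Equilibrium of a rigid end plate with no external load gives equal and opposite internal forces ±P in the two members. Since α_{bronze} > α_{nickel alloy}, heating drives the bronze into compression and the nickel alloy into tension.
Compatibility of the two members (thermal + elastic change equal): (α₁ − α₂)ΔT = P·[1/(A₁E₁) + 1/(A₂E₂)].
|α₁ − α₂|·ΔT = 6×10⁻⁶ × 148 = 0.000888.
1/(A₁E₁) + 1/(A₂E₂) = 1/(1125×110×10³) + 1/(1700×202×10³) = 1.099×10⁻⁸ N⁻¹.
So P = 0.000888 / 1.099×10⁻⁸ = 80.78 kN.

P ≈ 80.8 kN (compressive in the bronze)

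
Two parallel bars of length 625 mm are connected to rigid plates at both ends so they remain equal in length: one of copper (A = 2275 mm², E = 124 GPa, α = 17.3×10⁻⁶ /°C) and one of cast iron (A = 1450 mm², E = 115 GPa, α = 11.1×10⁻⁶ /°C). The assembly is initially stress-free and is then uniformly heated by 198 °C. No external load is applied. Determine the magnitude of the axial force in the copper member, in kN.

P ≈ 129 kN (compressive in the copper)

Both members must finish at the same length. With the larger α, the copper tends to over-expand; the plates restrain it, putting the copper in compression and the cast iron in tension. With no external load the two internal forces are equal and opposite, magnitude P.
Setting the final lengths equal and cancelling L: (α₁ − α₂)ΔT = P/(A₁E₁) + P/(A₂E₂).
|α₁ − α₂|·ΔT = 6.2×10⁻⁶ × 198 = 0.001228.
1/(A₁E₁) + 1/(A₂E₂) = 1/(2275×124×10³) + 1/(1450×115×10³) = 9.542×10⁻⁹ N⁻¹.
So P = 0.001228 / 9.542×10⁻⁹ = 128.7 kN.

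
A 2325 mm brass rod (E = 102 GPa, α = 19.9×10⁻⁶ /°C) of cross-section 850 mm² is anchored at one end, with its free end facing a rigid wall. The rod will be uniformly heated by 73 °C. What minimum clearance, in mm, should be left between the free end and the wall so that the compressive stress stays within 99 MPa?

Free expansion if unrestrained: δ_free = αΔT L = 19.9×10⁻⁶ × 73 × 2325 = 3.378 mm.
At the allowable stress the elastic shortening the wall may impose is σL/E = 99 × 2325 / (102×10³) = 2.257 mm.
So the gap has to take up the difference, g_min = δ_free − σL/E = 3.378 − 2.257 = 1.121 mm.

g ≈ 1.12 mm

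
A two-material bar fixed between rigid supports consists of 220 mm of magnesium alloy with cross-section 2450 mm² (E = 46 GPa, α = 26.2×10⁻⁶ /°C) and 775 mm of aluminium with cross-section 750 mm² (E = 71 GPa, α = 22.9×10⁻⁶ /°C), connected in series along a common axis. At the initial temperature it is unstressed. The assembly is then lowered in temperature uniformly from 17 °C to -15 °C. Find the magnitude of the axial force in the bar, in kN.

P ≈ 45.6 kN (tensile)

With the walls removed the bar would change length by δ_free = Σ αᵢΔT Lᵢ = 26.2×10⁻⁶×32×220 + 22.9×10⁻⁶×32×775 = 0.7524 mm.
The walls prevent any net length change, so an axial force P (same in every segment) develops. Compatibility: P · Σ Lᵢ/(AᵢEᵢ) = δ_free.
Σ Lᵢ/(AᵢEᵢ) = 220/(2450×46×10³) + 775/(750×71×10³) = 1.651×10⁻⁵ mm/N.
So P = 0.7524 / 1.651×10⁻⁵ = 45.58 kN, tensile.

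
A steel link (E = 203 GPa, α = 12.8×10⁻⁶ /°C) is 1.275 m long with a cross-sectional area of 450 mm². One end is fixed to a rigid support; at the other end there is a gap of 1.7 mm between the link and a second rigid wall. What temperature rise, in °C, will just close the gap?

Contact occurs when the free expansion equals the gap: αΔT L = 1.7 mm.
ΔT = 1.7 / (12.8×10⁻⁶ × 1275) = 104.2 °C.

ΔT ≈ 104 °C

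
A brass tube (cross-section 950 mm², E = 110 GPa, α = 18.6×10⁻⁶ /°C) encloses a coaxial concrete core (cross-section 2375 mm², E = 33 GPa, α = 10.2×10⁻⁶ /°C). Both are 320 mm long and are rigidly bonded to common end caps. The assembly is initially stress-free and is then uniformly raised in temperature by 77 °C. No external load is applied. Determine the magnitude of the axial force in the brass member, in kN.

P ≈ 29 kN (compressive in the brass)

The brass has the larger α, so on heating it would change length more than the concrete if both were free. The rigid plates force a common final length, so the brass is put into compression and the concrete into tension, with equal and opposite forces P (no external load).
Compatibility of the two members (thermal + elastic change equal): (α₁ − α₂)ΔT = P·[1/(A₁E₁) + 1/(A₂E₂)].
|α₁ − α₂|·ΔT = 8.4×10⁻⁶ × 77 = 0.0006468.
1/(A₁E₁) + 1/(A₂E₂) = 1/(950×110×10³) + 1/(2375×33×10³) = 2.233×10⁻⁸ N⁻¹.
So P = 0.0006468 / 2.233×10⁻⁸ = 28.97 kN.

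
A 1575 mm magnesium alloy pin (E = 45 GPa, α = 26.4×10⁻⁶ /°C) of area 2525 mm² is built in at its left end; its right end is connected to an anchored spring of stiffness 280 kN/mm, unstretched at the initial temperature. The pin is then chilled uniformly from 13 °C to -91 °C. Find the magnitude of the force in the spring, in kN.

P ≈ 248 kN

Free thermal contraction: δ_free = αΔT L = 26.4×10⁻⁶ × 104 × 1575 = 4.324 mm.
Let P be the tensile force in the spring. The pin extends elastically by PL/(AE) and the spring stretches by P/k; together these equal δ_free.
P [ L/(AE) + 1/k ] = δ_free → P [ 1575/(2525×45×10³) + 1/(280×10³) ] = 4.324.
P = 4.324 / 1.743×10⁻⁵ = 248100 N.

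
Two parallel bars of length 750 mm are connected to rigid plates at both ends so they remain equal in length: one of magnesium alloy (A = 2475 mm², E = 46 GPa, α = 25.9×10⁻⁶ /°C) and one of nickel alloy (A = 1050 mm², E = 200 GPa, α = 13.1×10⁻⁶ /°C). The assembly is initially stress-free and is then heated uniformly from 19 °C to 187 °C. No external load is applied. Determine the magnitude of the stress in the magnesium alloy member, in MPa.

Equilibrium of a rigid end plate with no external load gives equal and opposite internal forces ±P in the two members. Since α_{magnesium alloy} > α_{nickel alloy}, heating drives the magnesium alloy into compression and the nickel alloy into tension.
Setting the final lengths equal and cancelling L: (α₁ − α₂)ΔT = P/(A₁E₁) + P/(A₂E₂).
|α₁ − α₂|·ΔT = 12.8×10⁻⁶ × 168 = 0.00215.
1/(A₁E₁) + 1/(A₂E₂) = 1/(2475×46×10³) + 1/(1050×200×10³) = 1.355×10⁻⁸ N⁻¹.
So P = 0.00215 / 1.355×10⁻⁸ = 158.8 kN.
σ_{magnesium alloy} = P/A₁ = 158800/2475 = 64.14 MPa, compressive.

σ ≈ 64.1 MPa (compressive)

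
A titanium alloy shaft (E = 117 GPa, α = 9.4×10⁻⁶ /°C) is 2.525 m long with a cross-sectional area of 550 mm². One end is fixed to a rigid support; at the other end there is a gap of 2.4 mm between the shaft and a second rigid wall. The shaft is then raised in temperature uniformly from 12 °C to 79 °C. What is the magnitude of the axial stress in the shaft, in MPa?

If the wall were absent the shaft would grow by αΔT L = 9.4×10⁻⁶ × 67 × 2525 = 1.59 mm.
This is smaller than the 2.4 mm clearance, so the shaft expands freely without reaching the stop — the stress is zero.

σ ≈ 0 MPa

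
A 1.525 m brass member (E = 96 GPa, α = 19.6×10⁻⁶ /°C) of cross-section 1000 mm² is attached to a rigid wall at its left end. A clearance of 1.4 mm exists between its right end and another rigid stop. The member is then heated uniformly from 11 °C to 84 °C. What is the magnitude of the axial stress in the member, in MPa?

σ ≈ 49.2 MPa (compressive)

If the wall were absent the member would grow by αΔT L = 19.6×10⁻⁶ × 73 × 1525 = 2.182 mm.
After closing the 1.4 mm clearance, 2.182 − 1.4 = 0.782 mm of expansion remains to be suppressed by the wall.
That suppressed elongation corresponds to σ = E·Δ/L = 96×10³ × 0.782/1525 = 49.23 MPa.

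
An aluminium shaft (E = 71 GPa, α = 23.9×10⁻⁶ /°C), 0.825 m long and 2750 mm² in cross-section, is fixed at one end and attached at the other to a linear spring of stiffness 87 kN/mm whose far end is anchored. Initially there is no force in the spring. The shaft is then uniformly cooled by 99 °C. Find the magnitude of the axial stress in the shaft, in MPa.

Free thermal contraction: δ_free = αΔT L = 23.9×10⁻⁶ × 99 × 825 = 1.952 mm.
With a force P in the spring, the elastic change of the shaft is PL/(AE) and that of the spring is P/k; compatibility requires their sum to equal δ_free.
So P = δ_free / [L/(AE) + 1/k] = 1.952 / [ 825/(2750×71×10³) + 1/(87×10³) ].
P = 1.952 / 1.572×10⁻⁵ = 124200 N.
σ = P/A = 124200/2750 = 45.16 MPa.

σ ≈ 45.2 MPa (tensile)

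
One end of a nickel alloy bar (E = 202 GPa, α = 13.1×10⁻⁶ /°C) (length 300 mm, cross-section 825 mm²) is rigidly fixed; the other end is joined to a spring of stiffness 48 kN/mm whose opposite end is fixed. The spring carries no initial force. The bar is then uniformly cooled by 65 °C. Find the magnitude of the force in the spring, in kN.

Free thermal contraction: δ_free = αΔT L = 13.1×10⁻⁶ × 65 × 300 = 0.2554 mm.
With a force P in the spring, the elastic change of the bar is PL/(AE) and that of the spring is P/k; compatibility requires their sum to equal δ_free.
So P = δ_free / [L/(AE) + 1/k] = 0.2554 / [ 300/(825×202×10³) + 1/(48×10³) ].
P = 0.2554 / 2.263×10⁻⁵ = 11290 N.

P ≈ 11.3 kN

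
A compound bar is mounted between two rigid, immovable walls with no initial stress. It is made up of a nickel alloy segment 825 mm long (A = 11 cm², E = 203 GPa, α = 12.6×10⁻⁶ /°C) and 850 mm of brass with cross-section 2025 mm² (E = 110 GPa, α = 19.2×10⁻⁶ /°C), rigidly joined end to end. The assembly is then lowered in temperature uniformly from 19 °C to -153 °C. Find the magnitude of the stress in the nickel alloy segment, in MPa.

If the supports were absent, the total length change would be Σ αᵢΔT Lᵢ = 12.6×10⁻⁶×172×825 + 19.2×10⁻⁶×172×850 = 4.595 mm.
The walls prevent any net length change, so an axial force P (same in every segment) develops. Compatibility: P · Σ Lᵢ/(AᵢEᵢ) = δ_free.
The series flexibility is Σ Lᵢ/(AᵢEᵢ) = 825/(1100×203×10³) + 850/(2025×110×10³) = 7.511×10⁻⁶ mm/N.
Hence P = δ_free / Σ(L/AE) = 4.595/7.511×10⁻⁶ = 611.8 kN (tensile).
σ_{nickel alloy} = P / A = 611800 / 1100 = 556.2 MPa.

σ ≈ 556 MPa (tensile)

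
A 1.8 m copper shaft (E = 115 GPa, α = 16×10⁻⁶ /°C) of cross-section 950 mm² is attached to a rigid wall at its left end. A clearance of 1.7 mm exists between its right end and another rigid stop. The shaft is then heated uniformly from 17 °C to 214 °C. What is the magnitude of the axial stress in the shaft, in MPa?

If the wall were absent the shaft would grow by αΔT L = 16×10⁻⁶ × 197 × 1800 = 5.674 mm.
This exceeds the 1.7 mm gap, so the wall pushes back. The portion of expansion that must be recovered elastically is δ_free − gap = 5.674 − 1.7 = 3.974 mm.
That suppressed elongation corresponds to σ = E·Δ/L = 115×10³ × 3.974/1800 = 253.9 MPa.

σ ≈ 254 MPa (compressive)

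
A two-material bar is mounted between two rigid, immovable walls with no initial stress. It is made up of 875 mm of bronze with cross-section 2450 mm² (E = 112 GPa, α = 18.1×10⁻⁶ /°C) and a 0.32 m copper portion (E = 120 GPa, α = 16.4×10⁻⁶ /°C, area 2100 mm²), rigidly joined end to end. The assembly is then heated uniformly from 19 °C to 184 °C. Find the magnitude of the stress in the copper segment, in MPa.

If the supports were absent, the total length change would be Σ αᵢΔT Lᵢ = 18.1×10⁻⁶×165×875 + 16.4×10⁻⁶×165×320 = 3.479 mm.
The rigid supports impose zero overall length change; the single axial force P common to all segments must satisfy P Σ Lᵢ/(AᵢEᵢ) = δ_free.
Σ Lᵢ/(AᵢEᵢ) = 875/(2450×112×10³) + 320/(2100×120×10³) = 4.459×10⁻⁶ mm/N.
Hence P = δ_free / Σ(L/AE) = 3.479/4.459×10⁻⁶ = 780.3 kN (compressive).
σ_{copper} = P / A = 780300 / 2100 = 371.6 MPa.

σ ≈ 372 MPa (compressive)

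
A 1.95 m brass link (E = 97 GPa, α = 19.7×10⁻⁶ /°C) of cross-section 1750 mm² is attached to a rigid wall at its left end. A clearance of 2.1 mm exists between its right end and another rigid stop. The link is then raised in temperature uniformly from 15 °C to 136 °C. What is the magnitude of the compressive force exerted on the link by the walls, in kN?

If the wall were absent the link would grow by αΔT L = 19.7×10⁻⁶ × 121 × 1950 = 4.648 mm.
The gap closes (δ_free > 2.1 mm) and the wall then resists a further 4.648 − 2.1 = 2.548 mm of expansion.
That suppressed elongation corresponds to σ = E·Δ/L = 97×10³ × 2.548/1950 = 126.8 MPa.
P = σA = 126.8 × 1750 = 221.8 kN.

P ≈ 222 kN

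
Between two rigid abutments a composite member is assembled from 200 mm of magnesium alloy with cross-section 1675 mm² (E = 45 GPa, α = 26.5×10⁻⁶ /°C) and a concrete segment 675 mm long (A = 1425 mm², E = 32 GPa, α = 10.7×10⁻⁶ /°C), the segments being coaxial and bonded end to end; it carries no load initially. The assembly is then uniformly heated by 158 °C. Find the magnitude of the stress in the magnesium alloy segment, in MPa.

σ ≈ 67.7 MPa (compressive)

Free thermal expansion of the whole bar: Σ αᵢΔT Lᵢ = 26.5×10⁻⁶×158×200 + 10.7×10⁻⁶×158×675 = 1.979 mm.
The walls prevent any net length change, so an axial force P (same in every segment) develops. Compatibility: P · Σ Lᵢ/(AᵢEᵢ) = δ_free.
Σ Lᵢ/(AᵢEᵢ) = 200/(1675×45×10³) + 675/(1425×32×10³) = 1.746×10⁻⁵ mm/N.
P = 1.979 / 1.746×10⁻⁵ = 113300 N = 113.3 kN, compressive.
σ_{magnesium alloy} = P / A = 113300 / 1675 = 67.67 MPa.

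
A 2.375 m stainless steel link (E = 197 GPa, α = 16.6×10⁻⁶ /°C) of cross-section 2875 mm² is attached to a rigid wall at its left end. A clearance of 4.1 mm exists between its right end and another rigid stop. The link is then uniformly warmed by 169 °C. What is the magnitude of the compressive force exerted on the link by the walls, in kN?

P ≈ 611 kN

If the wall were absent the link would grow by αΔT L = 16.6×10⁻⁶ × 169 × 2375 = 6.663 mm.
This exceeds the 4.1 mm gap, so the wall pushes back. The portion of expansion that must be recovered elastically is δ_free − gap = 6.663 − 4.1 = 2.563 mm.
That suppressed elongation corresponds to σ = E·Δ/L = 197×10³ × 2.563/2375 = 212.6 MPa.
P = σA = 212.6 × 2875 = 611.2 kN.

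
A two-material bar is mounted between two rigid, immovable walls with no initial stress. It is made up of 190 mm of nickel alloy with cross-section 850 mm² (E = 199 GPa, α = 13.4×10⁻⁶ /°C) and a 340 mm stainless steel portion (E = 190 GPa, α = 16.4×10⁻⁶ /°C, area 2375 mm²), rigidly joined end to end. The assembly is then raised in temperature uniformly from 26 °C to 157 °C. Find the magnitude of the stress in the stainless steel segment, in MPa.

Free thermal expansion of the whole bar: Σ αᵢΔT Lᵢ = 13.4×10⁻⁶×131×190 + 16.4×10⁻⁶×131×340 = 1.064 mm.
The rigid supports impose zero overall length change; the single axial force P common to all segments must satisfy P Σ Lᵢ/(AᵢEᵢ) = δ_free.
The series flexibility is Σ Lᵢ/(AᵢEᵢ) = 190/(850×199×10³) + 340/(2375×190×10³) = 1.877×10⁻⁶ mm/N.
So P = 1.064 / 1.877×10⁻⁶ = 566.9 kN, compressive.
σ_{stainless steel} = P / A = 566900 / 2375 = 238.7 MPa.

σ ≈ 239 MPa (compressive)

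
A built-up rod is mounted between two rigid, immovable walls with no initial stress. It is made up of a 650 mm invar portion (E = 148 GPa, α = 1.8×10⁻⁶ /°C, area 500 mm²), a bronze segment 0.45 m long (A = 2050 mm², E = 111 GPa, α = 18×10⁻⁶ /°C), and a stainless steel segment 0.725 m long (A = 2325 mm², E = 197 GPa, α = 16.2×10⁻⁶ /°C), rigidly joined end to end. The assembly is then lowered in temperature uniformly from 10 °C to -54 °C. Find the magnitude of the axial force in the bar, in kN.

Free thermal contraction of the whole bar: Σ αᵢΔT Lᵢ = 1.8×10⁻⁶×64×650 + 18×10⁻⁶×64×450 + 16.2×10⁻⁶×64×725 = 1.345 mm.
The rigid supports impose zero overall length change; the single axial force P common to all segments must satisfy P Σ Lᵢ/(AᵢEᵢ) = δ_free.
Σ Lᵢ/(AᵢEᵢ) = 650/(500×148×10³) + 450/(2050×111×10³) + 725/(2325×197×10³) = 1.234×10⁻⁵ mm/N.
So P = 1.345 / 1.234×10⁻⁵ = 109 kN, tensile.

P ≈ 109 kN (tensile)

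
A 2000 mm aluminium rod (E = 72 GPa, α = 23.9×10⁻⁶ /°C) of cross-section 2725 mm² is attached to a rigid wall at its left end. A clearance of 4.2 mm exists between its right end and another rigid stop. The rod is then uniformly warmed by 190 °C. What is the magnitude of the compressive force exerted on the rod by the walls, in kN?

P ≈ 479 kN

Unrestrained expansion: δ_free = αΔT L = 23.9×10⁻⁶ × 190 × 2000 = 9.082 mm.
After closing the 4.2 mm clearance, 9.082 − 4.2 = 4.882 mm of expansion remains to be suppressed by the wall.
So σ = E(δ_free − g)/L = 72×10³ × 4.882/2000 = 175.8 MPa.
Force on the wall = σA = 175.8 × 2725 mm² = 478.9 kN.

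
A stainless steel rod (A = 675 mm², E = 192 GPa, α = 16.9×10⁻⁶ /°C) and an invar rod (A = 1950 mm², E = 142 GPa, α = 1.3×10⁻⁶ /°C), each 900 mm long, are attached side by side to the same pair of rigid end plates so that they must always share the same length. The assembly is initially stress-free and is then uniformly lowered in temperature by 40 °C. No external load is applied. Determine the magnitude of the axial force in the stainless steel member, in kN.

P ≈ 55.1 kN (tensile in the stainless steel)

Equilibrium of a rigid end plate with no external load gives equal and opposite internal forces ±P in the two members. Since α_{stainless steel} > α_{invar}, cooling drives the stainless steel into tension and the invar into compression.
Setting the final lengths equal and cancelling L: (α₁ − α₂)ΔT = P/(A₁E₁) + P/(A₂E₂).
|α₁ − α₂|·ΔT = 15.6×10⁻⁶ × 40 = 0.000624.
1/(A₁E₁) + 1/(A₂E₂) = 1/(675×192×10³) + 1/(1950×142×10³) = 1.133×10⁻⁸ N⁻¹.
So P = 0.000624 / 1.133×10⁻⁸ = 55.09 kN.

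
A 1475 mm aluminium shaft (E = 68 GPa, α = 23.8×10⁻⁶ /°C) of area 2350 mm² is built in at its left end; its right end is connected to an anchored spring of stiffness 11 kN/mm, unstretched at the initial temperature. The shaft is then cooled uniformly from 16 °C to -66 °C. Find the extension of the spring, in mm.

δ ≈ 2.61 mm

Free thermal contraction: δ_free = αΔT L = 23.8×10⁻⁶ × 82 × 1475 = 2.879 mm.
With a force P in the spring, the elastic change of the shaft is PL/(AE) and that of the spring is P/k; compatibility requires their sum to equal δ_free.
So P = δ_free / [L/(AE) + 1/k] = 2.879 / [ 1475/(2350×68×10³) + 1/(11×10³) ].
P = 2.879 / 0.0001001 = 28750 N.
Spring extension = P/k = 28750/(11×10³) = 2.613 mm.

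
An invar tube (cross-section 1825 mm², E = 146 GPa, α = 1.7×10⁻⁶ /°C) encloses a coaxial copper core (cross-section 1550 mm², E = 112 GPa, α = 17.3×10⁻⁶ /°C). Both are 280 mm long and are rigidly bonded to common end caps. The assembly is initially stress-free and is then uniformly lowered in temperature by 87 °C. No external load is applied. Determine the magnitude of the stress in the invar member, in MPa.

σ ≈ 78.2 MPa (compressive)

Both members must finish at the same length. With the larger α, the copper tends to over-contract; the plates restrain it, putting the copper in tension and the invar in compression. With no external load the two internal forces are equal and opposite, magnitude P.
Setting the final lengths equal and cancelling L: (α₁ − α₂)ΔT = P/(A₁E₁) + P/(A₂E₂).
|α₁ − α₂|·ΔT = 15.6×10⁻⁶ × 87 = 0.001357.
1/(A₁E₁) + 1/(A₂E₂) = 1/(1825×146×10³) + 1/(1550×112×10³) = 9.513×10⁻⁹ N⁻¹.
So P = 0.001357 / 9.513×10⁻⁹ = 142.7 kN.
σ_{invar} = P/A₁ = 142700/1825 = 78.17 MPa, compressive.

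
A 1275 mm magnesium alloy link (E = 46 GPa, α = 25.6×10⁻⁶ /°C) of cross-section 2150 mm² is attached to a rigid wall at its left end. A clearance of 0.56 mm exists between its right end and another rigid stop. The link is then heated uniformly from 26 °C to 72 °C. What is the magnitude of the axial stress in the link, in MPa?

If the wall were absent the link would grow by αΔT L = 25.6×10⁻⁶ × 46 × 1275 = 1.501 mm.
After closing the 0.56 mm clearance, 1.501 − 0.56 = 0.9414 mm of expansion remains to be suppressed by the wall.
So σ = E(δ_free − g)/L = 46×10³ × 0.9414/1275 = 33.97 MPa.

σ ≈ 34 MPa (compressive)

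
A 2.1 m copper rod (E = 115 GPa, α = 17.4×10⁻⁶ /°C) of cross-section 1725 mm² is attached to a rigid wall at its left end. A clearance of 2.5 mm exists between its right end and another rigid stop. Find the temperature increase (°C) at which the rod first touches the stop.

ΔT ≈ 68.4 °C

The gap closes when αΔT L = 2.5 mm, since the rod is still unstressed at that instant.
So ΔT = g/(αL) = 2.5/(17.4×10⁻⁶ × 2100) = 68.42 °C.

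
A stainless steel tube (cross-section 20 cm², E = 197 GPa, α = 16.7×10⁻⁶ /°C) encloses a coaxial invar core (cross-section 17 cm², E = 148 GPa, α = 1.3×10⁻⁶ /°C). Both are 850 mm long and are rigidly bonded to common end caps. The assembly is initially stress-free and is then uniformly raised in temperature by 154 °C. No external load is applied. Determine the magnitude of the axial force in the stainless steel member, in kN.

P ≈ 364 kN (compressive in the stainless steel)

Equilibrium of a rigid end plate with no external load gives equal and opposite internal forces ±P in the two members. Since α_{stainless steel} > α_{invar}, heating drives the stainless steel into compression and the invar into tension.
Equating the net (thermal + elastic) strains gives |α₁ − α₂|·ΔT = P·[1/(A₁E₁) + 1/(A₂E₂)].
|α₁ − α₂|·ΔT = 15.4×10⁻⁶ × 154 = 0.002372.
1/(A₁E₁) + 1/(A₂E₂) = 1/(2000×197×10³) + 1/(1700×148×10³) = 6.513×10⁻⁹ N⁻¹.
So P = 0.002372 / 6.513×10⁻⁹ = 364.2 kN.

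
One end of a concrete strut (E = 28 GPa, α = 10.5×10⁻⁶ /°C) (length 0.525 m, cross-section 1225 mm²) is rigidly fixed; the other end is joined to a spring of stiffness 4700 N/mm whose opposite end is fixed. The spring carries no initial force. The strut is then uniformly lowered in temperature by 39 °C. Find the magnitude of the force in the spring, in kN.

P ≈ 0.943 kN

Free thermal contraction: δ_free = αΔT L = 10.5×10⁻⁶ × 39 × 525 = 0.215 mm.
With a force P in the spring, the elastic change of the strut is PL/(AE) and that of the spring is P/k; compatibility requires their sum to equal δ_free.
P [ L/(AE) + 1/k ] = δ_free → P [ 525/(1225×28×10³) + 1/(4700) ] = 0.215.
P = 0.215 / 0.0002281 = 942.6 N.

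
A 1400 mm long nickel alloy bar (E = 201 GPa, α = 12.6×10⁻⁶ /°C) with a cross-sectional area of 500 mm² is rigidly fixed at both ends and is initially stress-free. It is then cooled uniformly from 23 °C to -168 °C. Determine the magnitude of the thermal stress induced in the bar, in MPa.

Because both ends are immovable the net strain is zero, and the suppressed thermal strain is αΔT = 12.6×10⁻⁶ × 191 = 2406.6×10⁻⁶.
σ = EαΔT = 201×10³ × 12.6×10⁻⁶ × 191 = 483.7 MPa (tensile; the bar is trying to contract).

σ ≈ 484 MPa (tensile)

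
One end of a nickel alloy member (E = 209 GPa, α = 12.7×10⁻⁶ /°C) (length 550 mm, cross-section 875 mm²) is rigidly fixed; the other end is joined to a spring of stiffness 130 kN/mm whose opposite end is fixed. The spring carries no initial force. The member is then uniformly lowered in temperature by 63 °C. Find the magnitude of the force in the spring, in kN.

If the spring were absent the member would shorten by αΔT L = 12.7×10⁻⁶ × 63 × 550 = 0.4401 mm.
Let P be the tensile force in the spring. The member extends elastically by PL/(AE) and the spring stretches by P/k; together these equal δ_free.
So P = δ_free / [L/(AE) + 1/k] = 0.4401 / [ 550/(875×209×10³) + 1/(130×10³) ].
P = 0.4401 / 1.07×10⁻⁵ = 41130 N.

P ≈ 41.1 kN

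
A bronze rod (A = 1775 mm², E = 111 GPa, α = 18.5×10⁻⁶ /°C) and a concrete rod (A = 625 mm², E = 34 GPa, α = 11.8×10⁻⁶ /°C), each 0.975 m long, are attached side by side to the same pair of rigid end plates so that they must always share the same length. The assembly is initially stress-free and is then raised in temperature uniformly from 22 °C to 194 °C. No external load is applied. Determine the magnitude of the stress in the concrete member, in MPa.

σ ≈ 35.4 MPa (tensile)

Equilibrium of a rigid end plate with no external load gives equal and opposite internal forces ±P in the two members. Since α_{bronze} > α_{concrete}, heating drives the bronze into compression and the concrete into tension.
Setting the final lengths equal and cancelling L: (α₁ − α₂)ΔT = P/(A₁E₁) + P/(A₂E₂).
|α₁ − α₂|·ΔT = 6.7×10⁻⁶ × 172 = 0.001152.
1/(A₁E₁) + 1/(A₂E₂) = 1/(1775×111×10³) + 1/(625×34×10³) = 5.213×10⁻⁸ N⁻¹.
So P = 0.001152 / 5.213×10⁻⁸ = 22.1 kN.
σ_{concrete} = P/A₂ = 22100/625 = 35.37 MPa, tensile.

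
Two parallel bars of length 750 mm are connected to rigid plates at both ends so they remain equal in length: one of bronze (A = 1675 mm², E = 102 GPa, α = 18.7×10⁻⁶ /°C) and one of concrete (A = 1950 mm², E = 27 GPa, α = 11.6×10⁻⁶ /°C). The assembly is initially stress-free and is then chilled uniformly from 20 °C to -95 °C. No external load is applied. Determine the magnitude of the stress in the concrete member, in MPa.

Equilibrium of a rigid end plate with no external load gives equal and opposite internal forces ±P in the two members. Since α_{bronze} > α_{concrete}, cooling drives the bronze into tension and the concrete into compression.
Compatibility of the two members (thermal + elastic change equal): (α₁ − α₂)ΔT = P·[1/(A₁E₁) + 1/(A₂E₂)].
|α₁ − α₂|·ΔT = 7.1×10⁻⁶ × 115 = 0.0008165.
1/(A₁E₁) + 1/(A₂E₂) = 1/(1675×102×10³) + 1/(1950×27×10³) = 2.485×10⁻⁸ N⁻¹.
So P = 0.0008165 / 2.485×10⁻⁸ = 32.86 kN.
σ_{concrete} = P/A₂ = 32860/1950 = 16.85 MPa, compressive.

σ ≈ 16.9 MPa (compressive)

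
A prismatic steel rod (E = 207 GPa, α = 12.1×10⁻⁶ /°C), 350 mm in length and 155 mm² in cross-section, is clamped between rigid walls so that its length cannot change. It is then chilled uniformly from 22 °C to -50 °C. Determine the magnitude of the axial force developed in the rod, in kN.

P ≈ 28 kN (tensile)

The ends cannot move, so σ = EαΔT = 207×10³ × 12.1×10⁻⁶ × 72 = 180.3 MPa.
Then P = σA = 180.3 × 155 mm² = 27.95 kN, tensile.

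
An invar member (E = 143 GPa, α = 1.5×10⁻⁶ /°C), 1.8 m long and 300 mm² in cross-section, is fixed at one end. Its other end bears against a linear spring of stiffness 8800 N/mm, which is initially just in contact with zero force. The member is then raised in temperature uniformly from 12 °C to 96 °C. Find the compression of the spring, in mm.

δ ≈ 0.166 mm

Free thermal expansion: δ_free = αΔT L = 1.5×10⁻⁶ × 84 × 1800 = 0.2268 mm.
With a force P in the spring, the elastic change of the member is PL/(AE) and that of the spring is P/k; compatibility requires their sum to equal δ_free.
P [ L/(AE) + 1/k ] = δ_free → P [ 1800/(300×143×10³) + 1/(8800) ] = 0.2268.
P = 0.2268 / 0.0001556 = 1458 N.
Spring compression = P/k = 1458/(8800) = 0.1656 mm.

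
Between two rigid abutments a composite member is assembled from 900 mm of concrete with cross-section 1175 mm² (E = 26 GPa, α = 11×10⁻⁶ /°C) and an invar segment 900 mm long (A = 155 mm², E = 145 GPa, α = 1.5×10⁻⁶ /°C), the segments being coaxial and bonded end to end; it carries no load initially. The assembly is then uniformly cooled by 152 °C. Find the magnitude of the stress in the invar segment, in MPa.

σ ≈ 159 MPa (tensile)

Free thermal contraction of the whole bar: Σ αᵢΔT Lᵢ = 11×10⁻⁶×152×900 + 1.5×10⁻⁶×152×900 = 1.71 mm.
The rigid supports impose zero overall length change; the single axial force P common to all segments must satisfy P Σ Lᵢ/(AᵢEᵢ) = δ_free.
The series flexibility is Σ Lᵢ/(AᵢEᵢ) = 900/(1175×26×10³) + 900/(155×145×10³) = 6.95×10⁻⁵ mm/N.
So P = 1.71 / 6.95×10⁻⁵ = 24.6 kN, tensile.
σ_{invar} = P / A = 24600 / 155 = 158.7 MPa.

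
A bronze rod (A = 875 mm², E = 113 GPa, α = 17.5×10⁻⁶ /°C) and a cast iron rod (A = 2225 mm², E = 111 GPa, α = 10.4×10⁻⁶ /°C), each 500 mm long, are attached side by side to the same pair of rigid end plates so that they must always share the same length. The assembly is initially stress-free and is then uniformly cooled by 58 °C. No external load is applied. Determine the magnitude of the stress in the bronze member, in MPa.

Both members must finish at the same length. With the larger α, the bronze tends to over-contract; the plates restrain it, putting the bronze in tension and the cast iron in compression. With no external load the two internal forces are equal and opposite, magnitude P.
Equating the net (thermal + elastic) strains gives |α₁ − α₂|·ΔT = P·[1/(A₁E₁) + 1/(A₂E₂)].
|α₁ − α₂|·ΔT = 7.1×10⁻⁶ × 58 = 0.0004118.
1/(A₁E₁) + 1/(A₂E₂) = 1/(875×113×10³) + 1/(2225×111×10³) = 1.416×10⁻⁸ N⁻¹.
So P = 0.0004118 / 1.416×10⁻⁸ = 29.08 kN.
σ_{bronze} = P/A₁ = 29080/875 = 33.23 MPa, tensile.

σ ≈ 33.2 MPa (tensile)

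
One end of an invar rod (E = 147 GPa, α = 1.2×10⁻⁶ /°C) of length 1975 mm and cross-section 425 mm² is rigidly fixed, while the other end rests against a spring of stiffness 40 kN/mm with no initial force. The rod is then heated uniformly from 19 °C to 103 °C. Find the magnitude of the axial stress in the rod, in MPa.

If the spring were absent the rod would lengthen by αΔT L = 1.2×10⁻⁶ × 84 × 1975 = 0.1991 mm.
Let P be the compressive force at the spring. The rod shortens elastically by PL/(AE) and the spring compresses by P/k; together these equal δ_free.
P [ L/(AE) + 1/k ] = δ_free → P [ 1975/(425×147×10³) + 1/(40×10³) ] = 0.1991.
P = 0.1991 / 5.661×10⁻⁵ = 3517 N.
σ = P/A = 3517/425 = 8.274 MPa.

σ ≈ 8.27 MPa (compressive)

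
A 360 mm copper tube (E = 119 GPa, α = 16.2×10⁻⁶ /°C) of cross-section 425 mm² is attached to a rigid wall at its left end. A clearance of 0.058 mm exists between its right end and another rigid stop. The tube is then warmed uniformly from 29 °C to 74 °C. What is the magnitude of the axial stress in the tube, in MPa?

Unrestrained expansion: δ_free = αΔT L = 16.2×10⁻⁶ × 45 × 360 = 0.2624 mm.
This exceeds the 0.058 mm gap, so the wall pushes back. The portion of expansion that must be recovered elastically is δ_free − gap = 0.2624 − 0.058 = 0.2044 mm.
Compatibility: PL/(AE) = 0.2044 mm, so σ = P/A = E × (0.2044/360) = 67.58 MPa.

σ ≈ 67.6 MPa (compressive)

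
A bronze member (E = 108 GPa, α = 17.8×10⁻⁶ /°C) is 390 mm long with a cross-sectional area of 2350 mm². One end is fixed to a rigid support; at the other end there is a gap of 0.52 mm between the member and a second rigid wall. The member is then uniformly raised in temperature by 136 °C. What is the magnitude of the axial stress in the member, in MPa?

σ ≈ 117 MPa (compressive)

Free thermal elongation = αΔT L = 17.8×10⁻⁶ × 136 × 390 = 0.9441 mm.
This exceeds the 0.52 mm gap, so the wall pushes back. The portion of expansion that must be recovered elastically is δ_free − gap = 0.9441 − 0.52 = 0.4241 mm.
So σ = E(δ_free − g)/L = 108×10³ × 0.4241/390 = 117.4 MPa.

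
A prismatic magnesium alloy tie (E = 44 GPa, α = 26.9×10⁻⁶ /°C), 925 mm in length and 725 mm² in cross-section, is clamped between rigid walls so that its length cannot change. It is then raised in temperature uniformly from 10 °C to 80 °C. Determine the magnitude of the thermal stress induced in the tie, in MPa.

With length fixed, the mechanical strain must cancel the thermal strain αΔT = 26.9×10⁻⁶ × 70 = 1883×10⁻⁶.
Hence σ = E·αΔT = 44×10³ × 1883×10⁻⁶ = 82.85 MPa, compressive.

σ ≈ 82.9 MPa (compressive)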